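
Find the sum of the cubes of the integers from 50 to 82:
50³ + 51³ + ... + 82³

Use ∑_{k=1}^{n} k³ = [n(n+1)/2]², then subtract the first 49 terms.
∑_{k=1}^{82} k³ = [82×83/2]² = 3403² = 11580409
∑_{k=1}^{49} k³ = [49×50/2]² = 1225² = 1500625
∑_{k=50}^{82} k³ = 11580409 - 1500625 = 10079784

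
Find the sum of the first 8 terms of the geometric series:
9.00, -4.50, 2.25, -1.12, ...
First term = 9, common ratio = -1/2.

Sₙ = a(1 - rⁿ) / (1 - r)
S_8 = 9(1 - (-1/2)^8) / (1 - (-1/2))
S_8 = 9(1 - (1/256)) / (3/2)
S_8 = 765/128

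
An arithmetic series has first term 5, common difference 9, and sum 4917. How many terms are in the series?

Using S = n/2 × [2a + (n-1)d]
4917 = n/2 × [2(5) + (n-1)(9)]
4917 = n/2 × [10 + 9n - 9]
9834 = n × [1 + 9n]
9n² + (1)n - 9834 = 0
Discriminant: Δ = (1)² - 4(9)(-9834) = 1 + 354024 = 354025
√Δ = 595
n = [-(1) + √Δ] / (2·9) = (-1 + 595) / 18 = 594 / 18 = 33
(The negative root is discarded since n must be a positive integer.)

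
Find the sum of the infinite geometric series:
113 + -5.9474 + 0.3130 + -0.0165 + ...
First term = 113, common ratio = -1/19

For |r| < 1, S = a / (1 - r)
S = 113 / (1 - (-1/19))
S = 113 / (20/19)
S = 2147/20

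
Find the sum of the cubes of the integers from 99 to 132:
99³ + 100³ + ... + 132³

Use ∑_{k=1}^{n} k³ = [n(n+1)/2]², then subtract the first 98 terms.
∑_{k=1}^{132} k³ = [132×133/2]² = 8778² = 77053284
∑_{k=1}^{98} k³ = [98×99/2]² = 4851² = 23532201
∑_{k=99}^{132} k³ = 77053284 - 23532201 = 53521083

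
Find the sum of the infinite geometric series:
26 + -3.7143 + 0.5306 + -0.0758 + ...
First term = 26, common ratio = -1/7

For |r| < 1, S = a / (1 - r)
S = 26 / (1 - (-1/7))
S = 26 / (8/7)
S = 91/4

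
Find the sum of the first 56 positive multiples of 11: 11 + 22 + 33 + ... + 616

Factor out 11: = 11(1 + 2 + ... + 56) = 11 × n(n+1)/2
= 11 × 56×57/2
= 11 × 1596
= 17556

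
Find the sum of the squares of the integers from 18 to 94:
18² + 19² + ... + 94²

Use ∑_{k=1}^{n} k² = n(n+1)(2n+1)/6, then subtract the first 17 terms.
∑_{k=1}^{94} k² = 94×95×189/6 = 281295
∑_{k=1}^{17} k² = 17×18×35/6 = 1785
∑_{k=18}^{94} k² = 281295 - 1785 = 279510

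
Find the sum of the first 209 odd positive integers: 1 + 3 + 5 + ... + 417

Sum of first n odd numbers = n²
= 209²
= 43681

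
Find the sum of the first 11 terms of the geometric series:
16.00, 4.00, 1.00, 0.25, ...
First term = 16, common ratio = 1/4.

Sₙ = a(1 - rⁿ) / (1 - r)
S_11 = 16(1 - (1/4)^11) / (1 - (1/4))
S_11 = 16(1 - (1/4194304)) / (3/4)
S_11 = 1398101/65536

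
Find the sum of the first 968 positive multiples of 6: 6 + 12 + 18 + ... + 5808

Factor out 6: = 6(1 + 2 + ... + 968) = 6 × n(n+1)/2
= 6 × 968×969/2
= 6 × 468996
= 2813976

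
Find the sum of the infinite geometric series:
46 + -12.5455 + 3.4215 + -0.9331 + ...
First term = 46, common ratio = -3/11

For |r| < 1, S = a / (1 - r)
S = 46 / (1 - (-3/11))
S = 46 / (14/11)
S = 253/7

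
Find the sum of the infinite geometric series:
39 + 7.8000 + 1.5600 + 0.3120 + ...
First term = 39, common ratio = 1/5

For |r| < 1, S = a / (1 - r)
S = 39 / (1 - (1/5))
S = 39 / (4/5)
S = 195/4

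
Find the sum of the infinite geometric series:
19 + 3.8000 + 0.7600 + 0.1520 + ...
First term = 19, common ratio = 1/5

For |r| < 1, S = a / (1 - r)
S = 19 / (1 - (1/5))
S = 19 / (4/5)
S = 95/4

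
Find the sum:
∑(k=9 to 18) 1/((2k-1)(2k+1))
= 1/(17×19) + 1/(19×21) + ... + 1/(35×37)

Partial fractions: 1/((2k-1)(2k+1)) = (1/2)[1/(2k-1) - 1/(2k+1)]
The series telescopes:
= (1/2)[1/17 - 1/37]
= 10/629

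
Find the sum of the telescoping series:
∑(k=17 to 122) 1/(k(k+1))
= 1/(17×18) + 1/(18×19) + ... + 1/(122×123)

Partial fractions: 1/(k(k+1)) = 1/k - 1/(k+1)
The series telescopes:
= (1/17 - 1/18) + (1/18 - 1/19) + ... + (1/122 - 1/123)
= 1/17 - 1/123
= 106/2091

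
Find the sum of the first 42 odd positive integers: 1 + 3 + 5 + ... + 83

Sum of first n odd numbers = n²
= 42²
= 1764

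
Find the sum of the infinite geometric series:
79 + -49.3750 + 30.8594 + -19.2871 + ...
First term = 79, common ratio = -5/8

For |r| < 1, S = a / (1 - r)
S = 79 / (1 - (-5/8))
S = 79 / (13/8)
S = 632/13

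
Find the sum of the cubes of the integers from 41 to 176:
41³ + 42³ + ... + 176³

Use ∑_{k=1}^{n} k³ = [n(n+1)/2]², then subtract the first 40 terms.
∑_{k=1}^{176} k³ = [176×177/2]² = 15576² = 242611776
∑_{k=1}^{40} k³ = [40×41/2]² = 820² = 672400
∑_{k=41}^{176} k³ = 242611776 - 672400 = 241939376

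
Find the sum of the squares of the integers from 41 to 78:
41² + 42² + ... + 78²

Use ∑_{k=1}^{n} k² = n(n+1)(2n+1)/6, then subtract the first 40 terms.
∑_{k=1}^{78} k² = 78×79×157/6 = 161239
∑_{k=1}^{40} k² = 40×41×81/6 = 22140
∑_{k=41}^{78} k² = 161239 - 22140 = 139099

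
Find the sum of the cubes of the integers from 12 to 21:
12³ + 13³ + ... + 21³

Use ∑_{k=1}^{n} k³ = [n(n+1)/2]², then subtract the first 11 terms.
∑_{k=1}^{21} k³ = [21×22/2]² = 231² = 53361
∑_{k=1}^{11} k³ = [11×12/2]² = 66² = 4356
∑_{k=12}^{21} k³ = 53361 - 4356 = 49005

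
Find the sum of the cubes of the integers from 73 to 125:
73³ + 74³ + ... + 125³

Use ∑_{k=1}^{n} k³ = [n(n+1)/2]², then subtract the first 72 terms.
∑_{k=1}^{125} k³ = [125×126/2]² = 7875² = 62015625
∑_{k=1}^{72} k³ = [72×73/2]² = 2628² = 6906384
∑_{k=73}^{125} k³ = 62015625 - 6906384 = 55109241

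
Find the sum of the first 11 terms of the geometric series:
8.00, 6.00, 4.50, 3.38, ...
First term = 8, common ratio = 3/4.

Sₙ = a(1 - rⁿ) / (1 - r)
S_11 = 8(1 - (3/4)^11) / (1 - (3/4))
S_11 = 8(1 - (177147/4194304)) / (1/4)
S_11 = 4017157/131072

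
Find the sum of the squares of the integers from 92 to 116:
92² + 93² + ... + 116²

Use ∑_{k=1}^{n} k² = n(n+1)(2n+1)/6, then subtract the first 91 terms.
∑_{k=1}^{116} k² = 116×117×233/6 = 527046
∑_{k=1}^{91} k² = 91×92×183/6 = 255346
∑_{k=92}^{116} k² = 527046 - 255346 = 271700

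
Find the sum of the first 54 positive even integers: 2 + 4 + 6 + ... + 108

Sum of first n even numbers = n(n+1)
= 54×55
= 2970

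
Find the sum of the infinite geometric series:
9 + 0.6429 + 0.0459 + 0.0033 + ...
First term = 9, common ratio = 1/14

For |r| < 1, S = a / (1 - r)
S = 9 / (1 - (1/14))
S = 9 / (13/14)
S = 126/13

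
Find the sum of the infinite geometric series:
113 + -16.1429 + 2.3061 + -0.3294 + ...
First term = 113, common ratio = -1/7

For |r| < 1, S = a / (1 - r)
S = 113 / (1 - (-1/7))
S = 113 / (8/7)
S = 791/8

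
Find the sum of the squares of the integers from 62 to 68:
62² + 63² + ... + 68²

Use ∑_{k=1}^{n} k² = n(n+1)(2n+1)/6, then subtract the first 61 terms.
∑_{k=1}^{68} k² = 68×69×137/6 = 107134
∑_{k=1}^{61} k² = 61×62×123/6 = 77531
∑_{k=62}^{68} k² = 107134 - 77531 = 29603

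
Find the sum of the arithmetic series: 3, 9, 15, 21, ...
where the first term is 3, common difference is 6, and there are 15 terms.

Sₙ = n/2 × (first + last)
Last term = a + (n-1)d = 3 + (15-1)×6 = 87
S_15 = 15/2 × (3 + 87)
S_15 = 15/2 × 90 = 675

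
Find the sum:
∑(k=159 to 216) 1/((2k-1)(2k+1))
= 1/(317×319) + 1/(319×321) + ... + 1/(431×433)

Partial fractions: 1/((2k-1)(2k+1)) = (1/2)[1/(2k-1) - 1/(2k+1)]
The series telescopes:
= (1/2)[1/317 - 1/433]
= 58/137261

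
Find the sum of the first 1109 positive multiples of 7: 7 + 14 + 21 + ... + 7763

Factor out 7: = 7(1 + 2 + ... + 1109) = 7 × n(n+1)/2
= 7 × 1109×1110/2
= 7 × 615495
= 4308465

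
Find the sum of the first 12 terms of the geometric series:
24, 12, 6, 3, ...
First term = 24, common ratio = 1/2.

Sₙ = a(1 - rⁿ) / (1 - r)
S_12 = 24(1 - (1/2)^12) / (1 - (1/2))
S_12 = 24(1 - (1/4096)) / (1/2)
S_12 = 12285/256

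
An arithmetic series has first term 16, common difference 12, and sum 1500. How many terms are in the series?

Using S = n/2 × [2a + (n-1)d]
1500 = n/2 × [2(16) + (n-1)(12)]
1500 = n/2 × [32 + 12n - 12]
3000 = n × [20 + 12n]
12n² + (20)n - 3000 = 0
Discriminant: Δ = (20)² - 4(12)(-3000) = 400 + 144000 = 144400
√Δ = 380
n = [-(20) + √Δ] / (2·12) = (-20 + 380) / 24 = 360 / 24 = 15
(The negative root is discarded since n must be a positive integer.)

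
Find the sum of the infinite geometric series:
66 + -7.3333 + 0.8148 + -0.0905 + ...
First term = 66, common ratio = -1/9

For |r| < 1, S = a / (1 - r)
S = 66 / (1 - (-1/9))
S = 66 / (10/9)
S = 297/5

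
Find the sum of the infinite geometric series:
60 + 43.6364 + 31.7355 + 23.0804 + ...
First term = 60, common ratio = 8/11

For |r| < 1, S = a / (1 - r)
S = 60 / (1 - (8/11))
S = 60 / (3/11)
S = 220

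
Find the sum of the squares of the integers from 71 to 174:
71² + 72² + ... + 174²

Use ∑_{k=1}^{n} k² = n(n+1)(2n+1)/6, then subtract the first 70 terms.
∑_{k=1}^{174} k² = 174×175×349/6 = 1771175
∑_{k=1}^{70} k² = 70×71×141/6 = 116795
∑_{k=71}^{174} k² = 1771175 - 116795 = 1654380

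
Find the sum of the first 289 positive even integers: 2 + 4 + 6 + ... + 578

Sum of first n even numbers = n(n+1)
= 289×290
= 83810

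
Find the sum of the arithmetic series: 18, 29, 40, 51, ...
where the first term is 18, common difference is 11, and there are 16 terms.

Sₙ = n/2 × (first + last)
Last term = a + (n-1)d = 18 + (16-1)×11 = 183
S_16 = 16/2 × (18 + 183)
S_16 = 16/2 × 201 = 1608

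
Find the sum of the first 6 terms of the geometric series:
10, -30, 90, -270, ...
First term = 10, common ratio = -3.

Sₙ = a(1 - rⁿ) / (1 - r)
S_6 = 10(1 - (-3)^6) / (1 - (-3))
S_6 = 10(1 - 729) / (4)
S_6 = -1820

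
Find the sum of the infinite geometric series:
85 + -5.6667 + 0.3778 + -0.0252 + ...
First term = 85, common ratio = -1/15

For |r| < 1, S = a / (1 - r)
S = 85 / (1 - (-1/15))
S = 85 / (16/15)
S = 1275/16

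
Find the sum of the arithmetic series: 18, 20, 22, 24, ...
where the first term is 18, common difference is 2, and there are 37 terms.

Sₙ = n/2 × (first + last)
Last term = a + (n-1)d = 18 + (37-1)×2 = 90
S_37 = 37/2 × (18 + 90)
S_37 = 37/2 × 108 = 1998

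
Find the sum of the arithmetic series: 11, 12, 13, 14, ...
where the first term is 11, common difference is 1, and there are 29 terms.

Sₙ = n/2 × (first + last)
Last term = a + (n-1)d = 11 + (29-1)×1 = 39
S_29 = 29/2 × (11 + 39)
S_29 = 29/2 × 50 = 725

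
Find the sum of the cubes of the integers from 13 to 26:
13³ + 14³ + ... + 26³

Use ∑_{k=1}^{n} k³ = [n(n+1)/2]², then subtract the first 12 terms.
∑_{k=1}^{26} k³ = [26×27/2]² = 351² = 123201
∑_{k=1}^{12} k³ = [12×13/2]² = 78² = 6084
∑_{k=13}^{26} k³ = 123201 - 6084 = 117117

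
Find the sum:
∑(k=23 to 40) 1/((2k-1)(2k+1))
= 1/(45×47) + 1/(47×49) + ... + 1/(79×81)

Partial fractions: 1/((2k-1)(2k+1)) = (1/2)[1/(2k-1) - 1/(2k+1)]
The series telescopes:
= (1/2)[1/45 - 1/81]
= 2/405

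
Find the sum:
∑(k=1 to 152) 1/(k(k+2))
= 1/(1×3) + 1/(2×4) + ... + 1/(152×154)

Partial fractions: 1/(k(k+2)) = (1/2)[1/k - 1/(k+2)]
Telescoping leaves the first two and last two terms:
= (1/2)[1/1 + 1/2 - 1/153 - 1/154]
= 8759/11781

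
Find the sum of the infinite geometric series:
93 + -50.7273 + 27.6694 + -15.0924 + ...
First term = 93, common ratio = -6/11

For |r| < 1, S = a / (1 - r)
S = 93 / (1 - (-6/11))
S = 93 / (17/11)
S = 1023/17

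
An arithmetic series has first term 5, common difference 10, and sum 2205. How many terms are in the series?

Using S = n/2 × [2a + (n-1)d]
2205 = n/2 × [2(5) + (n-1)(10)]
2205 = n/2 × [10 + 10n - 10]
4410 = n × [0 + 10n]
10n² + (0)n - 4410 = 0
Discriminant: Δ = (0)² - 4(10)(-4410) = 0 + 176400 = 176400
√Δ = 420
n = [-(0) + √Δ] / (2·10) = (0 + 420) / 20 = 420 / 20 = 21
(The negative root is discarded since n must be a positive integer.)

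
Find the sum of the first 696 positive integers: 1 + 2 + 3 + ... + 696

Formula: ∑k = n(n+1)/2
= 696×697/2
= 485112/2
= 242556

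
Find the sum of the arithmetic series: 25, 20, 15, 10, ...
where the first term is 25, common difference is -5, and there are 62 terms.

Sₙ = n/2 × (first + last)
Last term = a + (n-1)d = 25 + (62-1)×(-5) = -280
S_62 = 62/2 × (25 + (-280))
S_62 = 62/2 × (-255) = -7905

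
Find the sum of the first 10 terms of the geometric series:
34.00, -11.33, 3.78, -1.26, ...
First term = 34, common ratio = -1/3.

Sₙ = a(1 - rⁿ) / (1 - r)
S_10 = 34(1 - (-1/3)^10) / (1 - (-1/3))
S_10 = 34(1 - (1/59049)) / (4/3)
S_10 = 501908/19683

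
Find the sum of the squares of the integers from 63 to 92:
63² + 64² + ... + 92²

Use ∑_{k=1}^{n} k² = n(n+1)(2n+1)/6, then subtract the first 62 terms.
∑_{k=1}^{92} k² = 92×93×185/6 = 263810
∑_{k=1}^{62} k² = 62×63×125/6 = 81375
∑_{k=63}^{92} k² = 263810 - 81375 = 182435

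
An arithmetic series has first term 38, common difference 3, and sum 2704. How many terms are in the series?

Using S = n/2 × [2a + (n-1)d]
2704 = n/2 × [2(38) + (n-1)(3)]
2704 = n/2 × [76 + 3n - 3]
5408 = n × [73 + 3n]
3n² + (73)n - 5408 = 0
Discriminant: Δ = (73)² - 4(3)(-5408) = 5329 + 64896 = 70225
√Δ = 265
n = [-(73) + √Δ] / (2·3) = (-73 + 265) / 6 = 192 / 6 = 32
(The negative root is discarded since n must be a positive integer.)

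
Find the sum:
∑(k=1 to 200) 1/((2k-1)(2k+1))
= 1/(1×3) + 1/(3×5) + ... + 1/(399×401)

Partial fractions: 1/((2k-1)(2k+1)) = (1/2)[1/(2k-1) - 1/(2k+1)]
The series telescopes:
= (1/2)[1/1 - 1/401]
= 200/401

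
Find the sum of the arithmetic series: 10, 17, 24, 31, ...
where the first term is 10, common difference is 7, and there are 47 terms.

Sₙ = n/2 × (first + last)
Last term = a + (n-1)d = 10 + (47-1)×7 = 332
S_47 = 47/2 × (10 + 332)
S_47 = 47/2 × 342 = 8037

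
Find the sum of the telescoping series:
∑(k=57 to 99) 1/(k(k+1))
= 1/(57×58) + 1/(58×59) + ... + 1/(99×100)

Partial fractions: 1/(k(k+1)) = 1/k - 1/(k+1)
The series telescopes:
= (1/57 - 1/58) + (1/58 - 1/59) + ... + (1/99 - 1/100)
= 1/57 - 1/100
= 43/5700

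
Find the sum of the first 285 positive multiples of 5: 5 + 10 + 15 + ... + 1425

Factor out 5: = 5(1 + 2 + ... + 285) = 5 × n(n+1)/2
= 5 × 285×286/2
= 5 × 40755
= 203775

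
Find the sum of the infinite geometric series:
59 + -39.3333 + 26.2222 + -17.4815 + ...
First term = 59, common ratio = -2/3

For |r| < 1, S = a / (1 - r)
S = 59 / (1 - (-2/3))
S = 59 / (5/3)
S = 177/5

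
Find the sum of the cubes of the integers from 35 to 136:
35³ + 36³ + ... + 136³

Use ∑_{k=1}^{n} k³ = [n(n+1)/2]², then subtract the first 34 terms.
∑_{k=1}^{136} k³ = [136×137/2]² = 9316² = 86787856
∑_{k=1}^{34} k³ = [34×35/2]² = 595² = 354025
∑_{k=35}^{136} k³ = 86787856 - 354025 = 86433831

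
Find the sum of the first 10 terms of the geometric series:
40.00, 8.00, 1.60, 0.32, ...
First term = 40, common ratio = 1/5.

Sₙ = a(1 - rⁿ) / (1 - r)
S_10 = 40(1 - (1/5)^10) / (1 - (1/5))
S_10 = 40(1 - (1/9765625)) / (4/5)
S_10 = 19531248/390625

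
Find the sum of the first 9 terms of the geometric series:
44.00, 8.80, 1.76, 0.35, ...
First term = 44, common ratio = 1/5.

Sₙ = a(1 - rⁿ) / (1 - r)
S_9 = 44(1 - (1/5)^9) / (1 - (1/5))
S_9 = 44(1 - (1/1953125)) / (4/5)
S_9 = 21484364/390625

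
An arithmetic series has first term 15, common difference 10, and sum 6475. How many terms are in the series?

Using S = n/2 × [2a + (n-1)d]
6475 = n/2 × [2(15) + (n-1)(10)]
6475 = n/2 × [30 + 10n - 10]
12950 = n × [20 + 10n]
10n² + (20)n - 12950 = 0
Discriminant: Δ = (20)² - 4(10)(-12950) = 400 + 518000 = 518400
√Δ = 720
n = [-(20) + √Δ] / (2·10) = (-20 + 720) / 20 = 700 / 20 = 35
(The negative root is discarded since n must be a positive integer.)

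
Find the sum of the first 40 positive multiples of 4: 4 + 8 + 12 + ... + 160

Factor out 4: = 4(1 + 2 + ... + 40) = 4 × n(n+1)/2
= 4 × 40×41/2
= 4 × 820
= 3280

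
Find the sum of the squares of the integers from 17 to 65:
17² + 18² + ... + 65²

Use ∑_{k=1}^{n} k² = n(n+1)(2n+1)/6, then subtract the first 16 terms.
∑_{k=1}^{65} k² = 65×66×131/6 = 93665
∑_{k=1}^{16} k² = 16×17×33/6 = 1496
∑_{k=17}^{65} k² = 93665 - 1496 = 92169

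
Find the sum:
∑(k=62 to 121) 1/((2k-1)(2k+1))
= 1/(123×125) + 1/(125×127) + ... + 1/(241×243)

Partial fractions: 1/((2k-1)(2k+1)) = (1/2)[1/(2k-1) - 1/(2k+1)]
The series telescopes:
= (1/2)[1/123 - 1/243]
= 20/9963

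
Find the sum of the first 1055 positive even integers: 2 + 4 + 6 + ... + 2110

Sum of first n even numbers = n(n+1)
= 1055×1056
= 1114080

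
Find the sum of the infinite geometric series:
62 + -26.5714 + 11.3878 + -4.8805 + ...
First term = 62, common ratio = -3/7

For |r| < 1, S = a / (1 - r)
S = 62 / (1 - (-3/7))
S = 62 / (10/7)
S = 217/5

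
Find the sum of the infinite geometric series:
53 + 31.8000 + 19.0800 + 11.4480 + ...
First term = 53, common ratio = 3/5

For |r| < 1, S = a / (1 - r)
S = 53 / (1 - (3/5))
S = 53 / (2/5)
S = 265/2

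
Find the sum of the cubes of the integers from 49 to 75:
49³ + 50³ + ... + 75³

Use ∑_{k=1}^{n} k³ = [n(n+1)/2]², then subtract the first 48 terms.
∑_{k=1}^{75} k³ = [75×76/2]² = 2850² = 8122500
∑_{k=1}^{48} k³ = [48×49/2]² = 1176² = 1382976
∑_{k=49}^{75} k³ = 8122500 - 1382976 = 6739524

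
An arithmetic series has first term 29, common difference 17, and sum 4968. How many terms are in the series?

Using S = n/2 × [2a + (n-1)d]
4968 = n/2 × [2(29) + (n-1)(17)]
4968 = n/2 × [58 + 17n - 17]
9936 = n × [41 + 17n]
17n² + (41)n - 9936 = 0
Discriminant: Δ = (41)² - 4(17)(-9936) = 1681 + 675648 = 677329
√Δ = 823
n = [-(41) + √Δ] / (2·17) = (-41 + 823) / 34 = 782 / 34 = 23
(The negative root is discarded since n must be a positive integer.)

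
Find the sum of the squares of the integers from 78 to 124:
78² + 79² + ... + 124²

Use ∑_{k=1}^{n} k² = n(n+1)(2n+1)/6, then subtract the first 77 terms.
∑_{k=1}^{124} k² = 124×125×249/6 = 643250
∑_{k=1}^{77} k² = 77×78×155/6 = 155155
∑_{k=78}^{124} k² = 643250 - 155155 = 488095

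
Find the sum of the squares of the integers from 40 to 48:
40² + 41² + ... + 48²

Use ∑_{k=1}^{n} k² = n(n+1)(2n+1)/6, then subtract the first 39 terms.
∑_{k=1}^{48} k² = 48×49×97/6 = 38024
∑_{k=1}^{39} k² = 39×40×79/6 = 20540
∑_{k=40}^{48} k² = 38024 - 20540 = 17484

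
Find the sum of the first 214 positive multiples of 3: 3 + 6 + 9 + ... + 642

Factor out 3: = 3(1 + 2 + ... + 214) = 3 × n(n+1)/2
= 3 × 214×215/2
= 3 × 23005
= 69015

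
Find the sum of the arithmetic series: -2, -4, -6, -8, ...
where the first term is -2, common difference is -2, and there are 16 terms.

Sₙ = n/2 × (first + last)
Last term = a + (n-1)d = -2 + (16-1)×(-2) = -32
S_16 = 16/2 × (-2 + (-32))
S_16 = 16/2 × (-34) = -272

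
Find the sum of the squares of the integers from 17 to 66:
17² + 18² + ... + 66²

Use ∑_{k=1}^{n} k² = n(n+1)(2n+1)/6, then subtract the first 16 terms.
∑_{k=1}^{66} k² = 66×67×133/6 = 98021
∑_{k=1}^{16} k² = 16×17×33/6 = 1496
∑_{k=17}^{66} k² = 98021 - 1496 = 96525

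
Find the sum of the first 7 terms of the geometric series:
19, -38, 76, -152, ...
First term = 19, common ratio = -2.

Sₙ = a(1 - rⁿ) / (1 - r)
S_7 = 19(1 - (-2)^7) / (1 - (-2))
S_7 = 19(1 - (-128)) / (3)
S_7 = 817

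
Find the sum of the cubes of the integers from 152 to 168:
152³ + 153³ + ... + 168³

Use ∑_{k=1}^{n} k³ = [n(n+1)/2]², then subtract the first 151 terms.
∑_{k=1}^{168} k³ = [168×169/2]² = 14196² = 201526416
∑_{k=1}^{151} k³ = [151×152/2]² = 11476² = 131698576
∑_{k=152}^{168} k³ = 201526416 - 131698576 = 69827840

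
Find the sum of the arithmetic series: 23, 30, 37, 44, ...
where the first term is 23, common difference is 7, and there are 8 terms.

Sₙ = n/2 × (first + last)
Last term = a + (n-1)d = 23 + (8-1)×7 = 72
S_8 = 8/2 × (23 + 72)
S_8 = 8/2 × 95 = 380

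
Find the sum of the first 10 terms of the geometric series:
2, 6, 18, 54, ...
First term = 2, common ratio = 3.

Sₙ = a(1 - rⁿ) / (1 - r)
S_10 = 2(1 - 3^10) / (1 - 3)
S_10 = 2(1 - 59049) / (-2)
S_10 = 59048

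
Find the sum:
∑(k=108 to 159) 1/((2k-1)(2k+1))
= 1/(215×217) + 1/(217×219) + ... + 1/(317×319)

Partial fractions: 1/((2k-1)(2k+1)) = (1/2)[1/(2k-1) - 1/(2k+1)]
The series telescopes:
= (1/2)[1/215 - 1/319]
= 52/68585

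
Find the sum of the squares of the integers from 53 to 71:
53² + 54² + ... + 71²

Use ∑_{k=1}^{n} k² = n(n+1)(2n+1)/6, then subtract the first 52 terms.
∑_{k=1}^{71} k² = 71×72×143/6 = 121836
∑_{k=1}^{52} k² = 52×53×105/6 = 48230
∑_{k=53}^{71} k² = 121836 - 48230 = 73606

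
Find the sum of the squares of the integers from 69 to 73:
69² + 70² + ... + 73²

Use ∑_{k=1}^{n} k² = n(n+1)(2n+1)/6, then subtract the first 68 terms.
∑_{k=1}^{73} k² = 73×74×147/6 = 132349
∑_{k=1}^{68} k² = 68×69×137/6 = 107134
∑_{k=69}^{73} k² = 132349 - 107134 = 25215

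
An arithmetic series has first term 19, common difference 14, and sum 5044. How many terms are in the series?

Using S = n/2 × [2a + (n-1)d]
5044 = n/2 × [2(19) + (n-1)(14)]
5044 = n/2 × [38 + 14n - 14]
10088 = n × [24 + 14n]
14n² + (24)n - 10088 = 0
Discriminant: Δ = (24)² - 4(14)(-10088) = 576 + 564928 = 565504
√Δ = 752
n = [-(24) + √Δ] / (2·14) = (-24 + 752) / 28 = 728 / 28 = 26
(The negative root is discarded since n must be a positive integer.)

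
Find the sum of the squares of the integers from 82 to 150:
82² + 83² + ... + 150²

Use ∑_{k=1}^{n} k² = n(n+1)(2n+1)/6, then subtract the first 81 terms.
∑_{k=1}^{150} k² = 150×151×301/6 = 1136275
∑_{k=1}^{81} k² = 81×82×163/6 = 180441
∑_{k=82}^{150} k² = 1136275 - 180441 = 955834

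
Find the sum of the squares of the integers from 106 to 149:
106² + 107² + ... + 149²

Use ∑_{k=1}^{n} k² = n(n+1)(2n+1)/6, then subtract the first 105 terms.
∑_{k=1}^{149} k² = 149×150×299/6 = 1113775
∑_{k=1}^{105} k² = 105×106×211/6 = 391405
∑_{k=106}^{149} k² = 1113775 - 391405 = 722370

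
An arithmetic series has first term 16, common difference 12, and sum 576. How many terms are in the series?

Using S = n/2 × [2a + (n-1)d]
576 = n/2 × [2(16) + (n-1)(12)]
576 = n/2 × [32 + 12n - 12]
1152 = n × [20 + 12n]
12n² + (20)n - 1152 = 0
Discriminant: Δ = (20)² - 4(12)(-1152) = 400 + 55296 = 55696
√Δ = 236
n = [-(20) + √Δ] / (2·12) = (-20 + 236) / 24 = 216 / 24 = 9
(The negative root is discarded since n must be a positive integer.)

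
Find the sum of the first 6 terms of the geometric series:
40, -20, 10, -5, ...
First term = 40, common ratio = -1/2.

Sₙ = a(1 - rⁿ) / (1 - r)
S_6 = 40(1 - (-1/2)^6) / (1 - (-1/2))
S_6 = 40(1 - (1/64)) / (3/2)
S_6 = 105/4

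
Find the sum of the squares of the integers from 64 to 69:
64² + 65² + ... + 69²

Use ∑_{k=1}^{n} k² = n(n+1)(2n+1)/6, then subtract the first 63 terms.
∑_{k=1}^{69} k² = 69×70×139/6 = 111895
∑_{k=1}^{63} k² = 63×64×127/6 = 85344
∑_{k=64}^{69} k² = 111895 - 85344 = 26551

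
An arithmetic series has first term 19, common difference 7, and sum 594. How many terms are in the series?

Using S = n/2 × [2a + (n-1)d]
594 = n/2 × [2(19) + (n-1)(7)]
594 = n/2 × [38 + 7n - 7]
1188 = n × [31 + 7n]
7n² + (31)n - 1188 = 0
Discriminant: Δ = (31)² - 4(7)(-1188) = 961 + 33264 = 34225
√Δ = 185
n = [-(31) + √Δ] / (2·7) = (-31 + 185) / 14 = 154 / 14 = 11
(The negative root is discarded since n must be a positive integer.)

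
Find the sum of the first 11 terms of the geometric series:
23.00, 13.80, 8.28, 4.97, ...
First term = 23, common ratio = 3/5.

Sₙ = a(1 - rⁿ) / (1 - r)
S_11 = 23(1 - (3/5)^11) / (1 - (3/5))
S_11 = 23(1 - (177147/48828125)) / (2/5)
S_11 = 559486247/9765625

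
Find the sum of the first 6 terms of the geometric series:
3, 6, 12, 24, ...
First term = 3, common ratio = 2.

Sₙ = a(1 - rⁿ) / (1 - r)
S_6 = 3(1 - 2^6) / (1 - 2)
S_6 = 3(1 - 64) / (-1)
S_6 = 189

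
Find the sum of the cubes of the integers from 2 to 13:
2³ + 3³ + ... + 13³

Use ∑_{k=1}^{n} k³ = [n(n+1)/2]², then subtract the first 1 terms.
∑_{k=1}^{13} k³ = [13×14/2]² = 91² = 8281
∑_{k=1}^{1} k³ = [1×2/2]² = 1² = 1
∑_{k=2}^{13} k³ = 8281 - 1 = 8280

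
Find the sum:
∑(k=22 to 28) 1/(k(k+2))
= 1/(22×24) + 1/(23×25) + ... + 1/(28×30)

Partial fractions: 1/(k(k+2)) = (1/2)[1/k - 1/(k+2)]
Telescoping leaves the first two and last two terms:
= (1/2)[1/22 + 1/23 - 1/29 - 1/30]
= 1162/110055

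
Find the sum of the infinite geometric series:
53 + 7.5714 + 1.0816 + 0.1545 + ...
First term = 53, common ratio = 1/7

For |r| < 1, S = a / (1 - r)
S = 53 / (1 - (1/7))
S = 53 / (6/7)
S = 371/6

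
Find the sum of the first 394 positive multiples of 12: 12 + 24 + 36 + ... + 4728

Factor out 12: = 12(1 + 2 + ... + 394) = 12 × n(n+1)/2
= 12 × 394×395/2
= 12 × 77815
= 933780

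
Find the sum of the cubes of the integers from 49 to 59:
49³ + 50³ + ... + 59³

Use ∑_{k=1}^{n} k³ = [n(n+1)/2]², then subtract the first 48 terms.
∑_{k=1}^{59} k³ = [59×60/2]² = 1770² = 3132900
∑_{k=1}^{48} k³ = [48×49/2]² = 1176² = 1382976
∑_{k=49}^{59} k³ = 3132900 - 1382976 = 1749924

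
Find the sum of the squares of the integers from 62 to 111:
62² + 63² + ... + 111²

Use ∑_{k=1}^{n} k² = n(n+1)(2n+1)/6, then subtract the first 61 terms.
∑_{k=1}^{111} k² = 111×112×223/6 = 462056
∑_{k=1}^{61} k² = 61×62×123/6 = 77531
∑_{k=62}^{111} k² = 462056 - 77531 = 384525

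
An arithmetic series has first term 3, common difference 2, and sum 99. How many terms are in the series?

Using S = n/2 × [2a + (n-1)d]
99 = n/2 × [2(3) + (n-1)(2)]
99 = n/2 × [6 + 2n - 2]
198 = n × [4 + 2n]
2n² + (4)n - 198 = 0
Discriminant: Δ = (4)² - 4(2)(-198) = 16 + 1584 = 1600
√Δ = 40
n = [-(4) + √Δ] / (2·2) = (-4 + 40) / 4 = 36 / 4 = 9
(The negative root is discarded since n must be a positive integer.)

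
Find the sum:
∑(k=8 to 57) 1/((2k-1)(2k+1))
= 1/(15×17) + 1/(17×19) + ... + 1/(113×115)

Partial fractions: 1/((2k-1)(2k+1)) = (1/2)[1/(2k-1) - 1/(2k+1)]
The series telescopes:
= (1/2)[1/15 - 1/115]
= 2/69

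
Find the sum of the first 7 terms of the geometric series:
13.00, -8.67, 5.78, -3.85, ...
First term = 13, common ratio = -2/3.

Sₙ = a(1 - rⁿ) / (1 - r)
S_7 = 13(1 - (-2/3)^7) / (1 - (-2/3))
S_7 = 13(1 - (-128/2187)) / (5/3)
S_7 = 6019/729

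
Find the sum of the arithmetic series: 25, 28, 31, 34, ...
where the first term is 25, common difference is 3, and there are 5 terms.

Sₙ = n/2 × (first + last)
Last term = a + (n-1)d = 25 + (5-1)×3 = 37
S_5 = 5/2 × (25 + 37)
S_5 = 5/2 × 62 = 155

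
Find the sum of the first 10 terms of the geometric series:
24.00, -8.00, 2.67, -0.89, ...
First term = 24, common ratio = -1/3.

Sₙ = a(1 - rⁿ) / (1 - r)
S_10 = 24(1 - (-1/3)^10) / (1 - (-1/3))
S_10 = 24(1 - (1/59049)) / (4/3)
S_10 = 118096/6561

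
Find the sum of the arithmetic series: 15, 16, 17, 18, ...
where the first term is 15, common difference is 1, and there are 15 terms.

Sₙ = n/2 × (first + last)
Last term = a + (n-1)d = 15 + (15-1)×1 = 29
S_15 = 15/2 × (15 + 29)
S_15 = 15/2 × 44 = 330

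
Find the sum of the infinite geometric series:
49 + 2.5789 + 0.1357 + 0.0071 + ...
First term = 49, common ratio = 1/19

For |r| < 1, S = a / (1 - r)
S = 49 / (1 - (1/19))
S = 49 / (18/19)
S = 931/18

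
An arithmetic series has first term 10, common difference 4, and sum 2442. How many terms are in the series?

Using S = n/2 × [2a + (n-1)d]
2442 = n/2 × [2(10) + (n-1)(4)]
2442 = n/2 × [20 + 4n - 4]
4884 = n × [16 + 4n]
4n² + (16)n - 4884 = 0
Discriminant: Δ = (16)² - 4(4)(-4884) = 256 + 78144 = 78400
√Δ = 280
n = [-(16) + √Δ] / (2·4) = (-16 + 280) / 8 = 264 / 8 = 33
(The negative root is discarded since n must be a positive integer.)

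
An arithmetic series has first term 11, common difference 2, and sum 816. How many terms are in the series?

Using S = n/2 × [2a + (n-1)d]
816 = n/2 × [2(11) + (n-1)(2)]
816 = n/2 × [22 + 2n - 2]
1632 = n × [20 + 2n]
2n² + (20)n - 1632 = 0
Discriminant: Δ = (20)² - 4(2)(-1632) = 400 + 13056 = 13456
√Δ = 116
n = [-(20) + √Δ] / (2·2) = (-20 + 116) / 4 = 96 / 4 = 24
(The negative root is discarded since n must be a positive integer.)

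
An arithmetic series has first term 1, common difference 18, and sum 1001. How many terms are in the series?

Using S = n/2 × [2a + (n-1)d]
1001 = n/2 × [2(1) + (n-1)(18)]
1001 = n/2 × [2 + 18n - 18]
2002 = n × [-16 + 18n]
18n² + (-16)n - 2002 = 0
Discriminant: Δ = (-16)² - 4(18)(-2002) = 256 + 144144 = 144400
√Δ = 380
n = [-(-16) + √Δ] / (2·18) = (16 + 380) / 36 = 396 / 36 = 11
(The negative root is discarded since n must be a positive integer.)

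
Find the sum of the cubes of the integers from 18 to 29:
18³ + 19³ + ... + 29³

Use ∑_{k=1}^{n} k³ = [n(n+1)/2]², then subtract the first 17 terms.
∑_{k=1}^{29} k³ = [29×30/2]² = 435² = 189225
∑_{k=1}^{17} k³ = [17×18/2]² = 153² = 23409
∑_{k=18}^{29} k³ = 189225 - 23409 = 165816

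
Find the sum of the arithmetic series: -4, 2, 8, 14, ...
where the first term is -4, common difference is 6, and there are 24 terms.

Sₙ = n/2 × (first + last)
Last term = a + (n-1)d = -4 + (24-1)×6 = 134
S_24 = 24/2 × (-4 + 134)
S_24 = 24/2 × 130 = 1560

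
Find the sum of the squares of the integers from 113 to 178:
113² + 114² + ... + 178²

Use ∑_{k=1}^{n} k² = n(n+1)(2n+1)/6, then subtract the first 112 terms.
∑_{k=1}^{178} k² = 178×179×357/6 = 1895789
∑_{k=1}^{112} k² = 112×113×225/6 = 474600
∑_{k=113}^{178} k² = 1895789 - 474600 = 1421189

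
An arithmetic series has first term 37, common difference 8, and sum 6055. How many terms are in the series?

Using S = n/2 × [2a + (n-1)d]
6055 = n/2 × [2(37) + (n-1)(8)]
6055 = n/2 × [74 + 8n - 8]
12110 = n × [66 + 8n]
8n² + (66)n - 12110 = 0
Discriminant: Δ = (66)² - 4(8)(-12110) = 4356 + 387520 = 391876
√Δ = 626
n = [-(66) + √Δ] / (2·8) = (-66 + 626) / 16 = 560 / 16 = 35
(The negative root is discarded since n must be a positive integer.)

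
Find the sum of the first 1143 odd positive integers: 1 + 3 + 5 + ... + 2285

Sum of first n odd numbers = n²
= 1143²
= 1306449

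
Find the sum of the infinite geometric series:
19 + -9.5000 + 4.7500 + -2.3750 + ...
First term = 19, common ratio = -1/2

For |r| < 1, S = a / (1 - r)
S = 19 / (1 - (-1/2))
S = 19 / (3/2)
S = 38/3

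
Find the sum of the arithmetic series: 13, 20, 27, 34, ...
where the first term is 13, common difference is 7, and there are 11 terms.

Sₙ = n/2 × (first + last)
Last term = a + (n-1)d = 13 + (11-1)×7 = 83
S_11 = 11/2 × (13 + 83)
S_11 = 11/2 × 96 = 528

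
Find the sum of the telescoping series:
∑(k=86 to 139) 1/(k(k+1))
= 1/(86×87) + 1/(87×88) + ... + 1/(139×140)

Partial fractions: 1/(k(k+1)) = 1/k - 1/(k+1)
The series telescopes:
= (1/86 - 1/87) + (1/87 - 1/88) + ... + (1/139 - 1/140)
= 1/86 - 1/140
= 27/6020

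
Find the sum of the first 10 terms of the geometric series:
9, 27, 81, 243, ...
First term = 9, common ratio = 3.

Sₙ = a(1 - rⁿ) / (1 - r)
S_10 = 9(1 - 3^10) / (1 - 3)
S_10 = 9(1 - 59049) / (-2)
S_10 = 265716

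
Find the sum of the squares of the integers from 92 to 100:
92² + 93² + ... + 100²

Use ∑_{k=1}^{n} k² = n(n+1)(2n+1)/6, then subtract the first 91 terms.
∑_{k=1}^{100} k² = 100×101×201/6 = 338350
∑_{k=1}^{91} k² = 91×92×183/6 = 255346
∑_{k=92}^{100} k² = 338350 - 255346 = 83004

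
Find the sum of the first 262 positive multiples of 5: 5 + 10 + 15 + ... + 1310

Factor out 5: = 5(1 + 2 + ... + 262) = 5 × n(n+1)/2
= 5 × 262×263/2
= 5 × 34453
= 172265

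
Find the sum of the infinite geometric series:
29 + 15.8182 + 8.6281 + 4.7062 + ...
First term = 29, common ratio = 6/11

For |r| < 1, S = a / (1 - r)
S = 29 / (1 - (6/11))
S = 29 / (5/11)
S = 319/5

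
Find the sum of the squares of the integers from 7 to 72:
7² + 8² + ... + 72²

Use ∑_{k=1}^{n} k² = n(n+1)(2n+1)/6, then subtract the first 6 terms.
∑_{k=1}^{72} k² = 72×73×145/6 = 127020
∑_{k=1}^{6} k² = 6×7×13/6 = 91
∑_{k=7}^{72} k² = 127020 - 91 = 126929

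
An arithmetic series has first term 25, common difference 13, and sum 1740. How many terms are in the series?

Using S = n/2 × [2a + (n-1)d]
1740 = n/2 × [2(25) + (n-1)(13)]
1740 = n/2 × [50 + 13n - 13]
3480 = n × [37 + 13n]
13n² + (37)n - 3480 = 0
Discriminant: Δ = (37)² - 4(13)(-3480) = 1369 + 180960 = 182329
√Δ = 427
n = [-(37) + √Δ] / (2·13) = (-37 + 427) / 26 = 390 / 26 = 15
(The negative root is discarded since n must be a positive integer.)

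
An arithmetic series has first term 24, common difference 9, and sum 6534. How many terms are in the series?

Using S = n/2 × [2a + (n-1)d]
6534 = n/2 × [2(24) + (n-1)(9)]
6534 = n/2 × [48 + 9n - 9]
13068 = n × [39 + 9n]
9n² + (39)n - 13068 = 0
Discriminant: Δ = (39)² - 4(9)(-13068) = 1521 + 470448 = 471969
√Δ = 687
n = [-(39) + √Δ] / (2·9) = (-39 + 687) / 18 = 648 / 18 = 36
(The negative root is discarded since n must be a positive integer.)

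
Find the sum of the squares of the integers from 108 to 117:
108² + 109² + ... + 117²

Use ∑_{k=1}^{n} k² = n(n+1)(2n+1)/6, then subtract the first 107 terms.
∑_{k=1}^{117} k² = 117×118×235/6 = 540735
∑_{k=1}^{107} k² = 107×108×215/6 = 414090
∑_{k=108}^{117} k² = 540735 - 414090 = 126645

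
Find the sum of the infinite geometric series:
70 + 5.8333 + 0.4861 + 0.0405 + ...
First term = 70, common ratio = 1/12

For |r| < 1, S = a / (1 - r)
S = 70 / (1 - (1/12))
S = 70 / (11/12)
S = 840/11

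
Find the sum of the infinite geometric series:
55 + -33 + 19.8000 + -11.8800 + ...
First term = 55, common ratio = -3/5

For |r| < 1, S = a / (1 - r)
S = 55 / (1 - (-3/5))
S = 55 / (8/5)
S = 275/8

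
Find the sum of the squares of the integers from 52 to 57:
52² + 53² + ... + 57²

Use ∑_{k=1}^{n} k² = n(n+1)(2n+1)/6, then subtract the first 51 terms.
∑_{k=1}^{57} k² = 57×58×115/6 = 63365
∑_{k=1}^{51} k² = 51×52×103/6 = 45526
∑_{k=52}^{57} k² = 63365 - 45526 = 17839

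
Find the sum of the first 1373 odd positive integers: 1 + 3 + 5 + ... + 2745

Sum of first n odd numbers = n²
= 1373²
= 1885129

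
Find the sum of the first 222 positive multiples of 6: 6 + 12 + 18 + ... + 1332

Factor out 6: = 6(1 + 2 + ... + 222) = 6 × n(n+1)/2
= 6 × 222×223/2
= 6 × 24753
= 148518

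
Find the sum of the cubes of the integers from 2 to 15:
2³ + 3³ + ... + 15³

Use ∑_{k=1}^{n} k³ = [n(n+1)/2]², then subtract the first 1 terms.
∑_{k=1}^{15} k³ = [15×16/2]² = 120² = 14400
∑_{k=1}^{1} k³ = [1×2/2]² = 1² = 1
∑_{k=2}^{15} k³ = 14400 - 1 = 14399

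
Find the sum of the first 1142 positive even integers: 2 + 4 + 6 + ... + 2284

Sum of first n even numbers = n(n+1)
= 1142×1143
= 1305306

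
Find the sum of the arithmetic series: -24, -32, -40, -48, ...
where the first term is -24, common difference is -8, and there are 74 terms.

Sₙ = n/2 × (first + last)
Last term = a + (n-1)d = -24 + (74-1)×(-8) = -608
S_74 = 74/2 × (-24 + (-608))
S_74 = 74/2 × (-632) = -23384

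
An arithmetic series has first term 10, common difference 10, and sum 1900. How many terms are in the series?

Using S = n/2 × [2a + (n-1)d]
1900 = n/2 × [2(10) + (n-1)(10)]
1900 = n/2 × [20 + 10n - 10]
3800 = n × [10 + 10n]
10n² + (10)n - 3800 = 0
Discriminant: Δ = (10)² - 4(10)(-3800) = 100 + 152000 = 152100
√Δ = 390
n = [-(10) + √Δ] / (2·10) = (-10 + 390) / 20 = 380 / 20 = 19
(The negative root is discarded since n must be a positive integer.)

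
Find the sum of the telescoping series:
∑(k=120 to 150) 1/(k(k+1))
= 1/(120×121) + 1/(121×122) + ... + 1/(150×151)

Partial fractions: 1/(k(k+1)) = 1/k - 1/(k+1)
The series telescopes:
= (1/120 - 1/121) + (1/121 - 1/122) + ... + (1/150 - 1/151)
= 1/120 - 1/151
= 31/18120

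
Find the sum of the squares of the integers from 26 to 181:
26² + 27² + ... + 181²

Use ∑_{k=1}^{n} k² = n(n+1)(2n+1)/6, then subtract the first 25 terms.
∑_{k=1}^{181} k² = 181×182×363/6 = 1992991
∑_{k=1}^{25} k² = 25×26×51/6 = 5525
∑_{k=26}^{181} k² = 1992991 - 5525 = 1987466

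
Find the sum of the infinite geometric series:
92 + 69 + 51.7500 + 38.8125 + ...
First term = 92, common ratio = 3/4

For |r| < 1, S = a / (1 - r)
S = 92 / (1 - (3/4))
S = 92 / (1/4)
S = 368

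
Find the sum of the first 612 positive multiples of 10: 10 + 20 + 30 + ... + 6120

Factor out 10: = 10(1 + 2 + ... + 612) = 10 × n(n+1)/2
= 10 × 612×613/2
= 10 × 187578
= 1875780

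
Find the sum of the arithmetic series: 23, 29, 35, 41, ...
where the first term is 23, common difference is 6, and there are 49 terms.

Sₙ = n/2 × (first + last)
Last term = a + (n-1)d = 23 + (49-1)×6 = 311
S_49 = 49/2 × (23 + 311)
S_49 = 49/2 × 334 = 8183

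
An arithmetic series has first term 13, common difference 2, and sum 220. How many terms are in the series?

Using S = n/2 × [2a + (n-1)d]
220 = n/2 × [2(13) + (n-1)(2)]
220 = n/2 × [26 + 2n - 2]
440 = n × [24 + 2n]
2n² + (24)n - 440 = 0
Discriminant: Δ = (24)² - 4(2)(-440) = 576 + 3520 = 4096
√Δ = 64
n = [-(24) + √Δ] / (2·2) = (-24 + 64) / 4 = 40 / 4 = 10
(The negative root is discarded since n must be a positive integer.)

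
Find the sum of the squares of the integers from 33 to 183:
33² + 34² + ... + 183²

Use ∑_{k=1}^{n} k² = n(n+1)(2n+1)/6, then subtract the first 32 terms.
∑_{k=1}^{183} k² = 183×184×367/6 = 2059604
∑_{k=1}^{32} k² = 32×33×65/6 = 11440
∑_{k=33}^{183} k² = 2059604 - 11440 = 2048164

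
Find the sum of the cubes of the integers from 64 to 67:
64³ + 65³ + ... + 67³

Use ∑_{k=1}^{n} k³ = [n(n+1)/2]², then subtract the first 63 terms.
∑_{k=1}^{67} k³ = [67×68/2]² = 2278² = 5189284
∑_{k=1}^{63} k³ = [63×64/2]² = 2016² = 4064256
∑_{k=64}^{67} k³ = 5189284 - 4064256 = 1125028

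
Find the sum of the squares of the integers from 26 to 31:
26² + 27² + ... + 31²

Use ∑_{k=1}^{n} k² = n(n+1)(2n+1)/6, then subtract the first 25 terms.
∑_{k=1}^{31} k² = 31×32×63/6 = 10416
∑_{k=1}^{25} k² = 25×26×51/6 = 5525
∑_{k=26}^{31} k² = 10416 - 5525 = 4891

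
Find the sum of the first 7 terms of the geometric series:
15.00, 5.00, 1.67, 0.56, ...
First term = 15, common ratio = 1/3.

Sₙ = a(1 - rⁿ) / (1 - r)
S_7 = 15(1 - (1/3)^7) / (1 - (1/3))
S_7 = 15(1 - (1/2187)) / (2/3)
S_7 = 5465/243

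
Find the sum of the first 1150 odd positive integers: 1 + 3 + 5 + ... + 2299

Sum of first n odd numbers = n²
= 1150²
= 1322500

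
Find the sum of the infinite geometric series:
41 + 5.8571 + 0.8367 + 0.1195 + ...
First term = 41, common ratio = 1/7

For |r| < 1, S = a / (1 - r)
S = 41 / (1 - (1/7))
S = 41 / (6/7)
S = 287/6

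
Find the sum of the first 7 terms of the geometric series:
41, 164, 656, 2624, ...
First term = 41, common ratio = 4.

Sₙ = a(1 - rⁿ) / (1 - r)
S_7 = 41(1 - 4^7) / (1 - 4)
S_7 = 41(1 - 16384) / (-3)
S_7 = 223901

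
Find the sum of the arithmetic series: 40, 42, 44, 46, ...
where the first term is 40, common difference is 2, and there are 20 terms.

Sₙ = n/2 × (first + last)
Last term = a + (n-1)d = 40 + (20-1)×2 = 78
S_20 = 20/2 × (40 + 78)
S_20 = 20/2 × 118 = 1180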